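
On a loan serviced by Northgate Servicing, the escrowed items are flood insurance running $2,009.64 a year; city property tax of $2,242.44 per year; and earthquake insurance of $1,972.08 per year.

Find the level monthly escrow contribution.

$518.68

Flood insurance = $2,009.64
City property tax = $2,242.44
Earthquake insurance = $1,972.08
Yearly total = $6,224.16
Monthly escrow = $6,224.16 / 12 = $518.68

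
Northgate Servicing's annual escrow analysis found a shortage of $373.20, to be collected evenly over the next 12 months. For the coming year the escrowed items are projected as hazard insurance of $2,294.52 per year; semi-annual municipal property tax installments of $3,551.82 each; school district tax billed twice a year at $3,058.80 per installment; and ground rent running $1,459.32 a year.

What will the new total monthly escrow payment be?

$1,445.69

Hazard insurance — $2,294.52 annually
Municipal property tax — $3,551.82 × 2 = $7,103.64 annually
School district tax — $3,058.80 × 2 = $6,117.60 annually
Ground rent — $1,459.32 annually
Total annual escrow = $16,975.08
Base monthly escrow = $16,975.08 / 12 = $1,414.59
Shortage per month = $373.20 ÷ 12 = $31.10
Adjusted monthly = $1,414.59 + $31.10 = $1,445.69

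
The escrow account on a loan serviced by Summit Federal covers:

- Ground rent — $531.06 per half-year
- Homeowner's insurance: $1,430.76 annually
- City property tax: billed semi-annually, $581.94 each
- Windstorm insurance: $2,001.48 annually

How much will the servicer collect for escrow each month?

$471.52

Ground rent: $531.06 × 2 = $1,062.12 annually
Homeowner's insurance: $1,430.76 annually
City property tax: $581.94 × 2 = $1,163.88 annually
Windstorm insurance: $2,001.48 annually
Yearly total = $5,658.24
Monthly escrow = $5,658.24 ÷ 12 = $471.52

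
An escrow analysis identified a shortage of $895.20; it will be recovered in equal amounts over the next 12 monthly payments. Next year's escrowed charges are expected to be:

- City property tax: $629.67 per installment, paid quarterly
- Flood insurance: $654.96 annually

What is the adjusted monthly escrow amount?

City property tax — $629.67 × 4 = $2,518.68/yr
Flood insurance — $654.96/yr
Total annual escrow = $2,518.68 + $654.96 = $3,173.64
Monthly escrow = $3,173.64 / 12 = $264.47
Shortage spread = $895.20 ÷ 12 = $74.60/mo
New monthly escrow = $264.47 + $74.60 = $339.07

$339.07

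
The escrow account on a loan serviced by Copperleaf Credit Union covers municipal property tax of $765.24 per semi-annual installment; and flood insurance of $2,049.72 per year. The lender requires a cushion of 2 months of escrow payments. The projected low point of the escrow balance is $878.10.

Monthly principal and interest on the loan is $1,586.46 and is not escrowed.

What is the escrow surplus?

$281.40

Municipal property tax — $765.24 × 2 = $1,530.48/yr
Flood insurance — $2,049.72/yr
Annual escrow total = $1,530.48 + $2,049.72 = $3,580.20
Monthly escrow = $3,580.20 ÷ 12 = $298.35
Required reserve = 2 × $298.35 = $596.70
Excess over cushion: $878.10 − $596.70 = $281.40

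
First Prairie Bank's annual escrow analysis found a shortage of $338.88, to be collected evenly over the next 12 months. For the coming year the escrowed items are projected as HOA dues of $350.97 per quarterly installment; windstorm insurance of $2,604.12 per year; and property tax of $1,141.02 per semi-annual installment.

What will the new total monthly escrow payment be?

HOA dues: $350.97 × 4 = $1,403.88/yr
Windstorm insurance: $2,604.12/yr
Property tax: $1,141.02 × 2 = $2,282.04/yr
Total per year = $1,403.88 + $2,604.12 + $2,282.04 = $6,290.04
Per month = $6,290.04 ÷ 12 = $524.17
Shortage spread = $338.88 / 12 = $28.24/mo
New monthly escrow = $524.17 + $28.24 = $552.41

$552.41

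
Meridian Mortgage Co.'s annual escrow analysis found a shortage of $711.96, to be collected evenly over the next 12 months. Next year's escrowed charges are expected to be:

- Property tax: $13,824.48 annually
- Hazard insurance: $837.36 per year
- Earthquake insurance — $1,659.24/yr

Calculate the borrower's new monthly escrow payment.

Property tax — $13,824.48 annually
Hazard insurance — $837.36 annually
Earthquake insurance — $1,659.24 annually
Annual escrow total = $13,824.48 + $837.36 + $1,659.24 = $16,321.08
Per month = $16,321.08 / 12 = $1,360.09
Monthly shortage recovery: $711.96 ÷ 12 = $59.33
New monthly escrow = $1,360.09 + $59.33 = $1,419.42

$1,419.42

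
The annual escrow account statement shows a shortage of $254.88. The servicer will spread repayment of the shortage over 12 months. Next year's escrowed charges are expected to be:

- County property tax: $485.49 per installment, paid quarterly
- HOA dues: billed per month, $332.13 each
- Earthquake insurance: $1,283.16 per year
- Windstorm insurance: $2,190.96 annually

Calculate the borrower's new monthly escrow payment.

$804.71

County property tax — $485.49 × 4 = $1,941.96/yr
HOA dues — $332.13 × 12 = $3,985.56/yr
Earthquake insurance — $1,283.16/yr
Windstorm insurance — $2,190.96/yr
Annual escrow total = $9,401.64
Per month = $9,401.64 / 12 = $783.47
Shortage spread = $254.88 ÷ 12 = $21.24/mo
New monthly escrow = $783.47 + $21.24 = $804.71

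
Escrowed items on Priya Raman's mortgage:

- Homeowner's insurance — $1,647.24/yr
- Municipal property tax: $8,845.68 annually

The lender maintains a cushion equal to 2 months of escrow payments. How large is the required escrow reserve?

Homeowner's insurance — $1,647.24 annually
Municipal property tax — $8,845.68 annually
Combined annual = $1,647.24 + $8,845.68 = $10,492.92
Per month = $10,492.92 ÷ 12 = $874.41
Reserve = 2 × $874.41 = $1,748.82

$1,748.82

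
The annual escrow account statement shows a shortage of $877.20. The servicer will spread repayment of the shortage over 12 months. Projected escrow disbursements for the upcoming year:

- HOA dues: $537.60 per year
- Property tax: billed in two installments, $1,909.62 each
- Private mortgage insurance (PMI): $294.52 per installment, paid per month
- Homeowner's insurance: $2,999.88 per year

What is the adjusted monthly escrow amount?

HOA dues — $537.60
Property tax — $1,909.62 × 2 = $3,819.24
Private mortgage insurance (PMI) — $294.52 × 12 = $3,534.24
Homeowner's insurance — $2,999.88
Annual escrow total = $537.60 + $3,819.24 + $3,534.24 + $2,999.88 = $10,890.96
Base monthly escrow = $10,890.96 / 12 = $907.58
Monthly shortage recovery: $877.20 ÷ 12 = $73.10
New monthly escrow = $907.58 + $73.10 = $980.68

$980.68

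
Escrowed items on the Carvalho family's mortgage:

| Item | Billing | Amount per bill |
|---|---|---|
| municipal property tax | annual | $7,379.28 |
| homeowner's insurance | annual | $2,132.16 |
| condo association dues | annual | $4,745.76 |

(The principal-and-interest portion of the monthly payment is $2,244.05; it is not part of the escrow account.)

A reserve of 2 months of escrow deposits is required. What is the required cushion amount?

$2,376.20

Municipal property tax — $7,379.28 per year
Homeowner's insurance — $2,132.16 per year
Condo association dues — $4,745.76 per year
Annual escrow total = $7,379.28 + $2,132.16 + $4,745.76 = $14,257.20
Monthly = $14,257.20 / 12 = $1,188.10
Reserve = 2 × $1,188.10 = $2,376.20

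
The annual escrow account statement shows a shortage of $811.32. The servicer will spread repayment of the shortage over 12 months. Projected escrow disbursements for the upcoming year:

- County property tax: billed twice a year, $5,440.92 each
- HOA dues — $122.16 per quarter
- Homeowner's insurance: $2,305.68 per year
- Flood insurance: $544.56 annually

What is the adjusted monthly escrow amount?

$1,252.67

County property tax: $5,440.92 × 2 = $10,881.84/yr
HOA dues: $122.16 × 4 = $488.64/yr
Homeowner's insurance: $2,305.68/yr
Flood insurance: $544.56/yr
Total annual escrow = $14,220.72
Per month = $14,220.72 / 12 = $1,185.06
Shortage per month = $811.32 ÷ 12 = $67.61
Adjusted monthly = $1,185.06 + $67.61 = $1,252.67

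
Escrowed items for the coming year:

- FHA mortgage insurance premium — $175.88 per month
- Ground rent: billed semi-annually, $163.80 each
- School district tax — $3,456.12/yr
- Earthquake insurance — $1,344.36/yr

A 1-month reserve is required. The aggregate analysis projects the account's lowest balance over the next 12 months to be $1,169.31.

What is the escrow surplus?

$566.09

FHA mortgage insurance premium = $175.88 × 12 = $2,110.56 per year
Ground rent = $163.80 × 2 = $327.60 per year
School district tax = $3,456.12 per year
Earthquake insurance = $1,344.36 per year
Total per year = $7,238.64
Base monthly escrow = $7,238.64 / 12 = $603.22
Required cushion = 1 × $603.22 = $603.22
Excess over cushion: $1,169.31 − $603.22 = $566.09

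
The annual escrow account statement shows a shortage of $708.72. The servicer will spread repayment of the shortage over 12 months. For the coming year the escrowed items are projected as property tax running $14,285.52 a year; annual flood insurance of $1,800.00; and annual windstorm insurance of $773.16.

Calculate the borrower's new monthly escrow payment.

$1,463.95

Property tax: $14,285.52/yr
Flood insurance: $1,800.00/yr
Windstorm insurance: $773.16/yr
Total annual escrow = $16,858.68
Base monthly escrow = $16,858.68 ÷ 12 = $1,404.89
Shortage spread = $708.72 ÷ 12 = $59.06/mo
New monthly escrow = $1,404.89 + $59.06 = $1,463.95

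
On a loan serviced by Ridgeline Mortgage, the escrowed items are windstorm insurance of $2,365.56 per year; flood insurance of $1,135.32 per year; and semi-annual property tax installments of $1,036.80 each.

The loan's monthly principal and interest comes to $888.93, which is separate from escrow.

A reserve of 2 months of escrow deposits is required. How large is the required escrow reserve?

Windstorm insurance: $2,365.56 annually
Flood insurance: $1,135.32 annually
Property tax: $1,036.80 × 2 = $2,073.60 annually
Total annual escrow = $5,574.48
Monthly = $5,574.48 / 12 = $464.54
Cushion = 2 × $464.54 = $929.08

$929.08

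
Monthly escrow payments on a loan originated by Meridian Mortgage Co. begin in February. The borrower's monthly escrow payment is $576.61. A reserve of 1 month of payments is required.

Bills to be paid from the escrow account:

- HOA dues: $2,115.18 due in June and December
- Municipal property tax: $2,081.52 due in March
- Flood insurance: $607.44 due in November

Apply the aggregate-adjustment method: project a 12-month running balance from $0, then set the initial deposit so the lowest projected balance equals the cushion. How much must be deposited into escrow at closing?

$1,890.26

Cushion = 1 × $576.61 = $576.61
Trial balance (start $0, +$576.61 each month, − disbursements):
  Feb: +$576.61 → $576.61
  Mar: +$576.61 − $2,081.52 → -$928.30
  Apr: +$576.61 → -$351.69
  May: +$576.61 → $224.92
  Jun: +$576.61 − $2,115.18 → -$1,313.65
  Jul: +$576.61 → -$737.04
  Aug: +$576.61 → -$160.43
  Sep: +$576.61 → $416.18
  Oct: +$576.61 → $992.79
  Nov: +$576.61 − $607.44 → $961.96
  Dec: +$576.61 − $2,115.18 → -$576.61
  Jan: +$576.61 → $0.00
Lowest trial balance = -$1,313.65 (Jun)
Initial deposit = cushion − low point = $576.61 − (-$1,313.65) = $1,890.26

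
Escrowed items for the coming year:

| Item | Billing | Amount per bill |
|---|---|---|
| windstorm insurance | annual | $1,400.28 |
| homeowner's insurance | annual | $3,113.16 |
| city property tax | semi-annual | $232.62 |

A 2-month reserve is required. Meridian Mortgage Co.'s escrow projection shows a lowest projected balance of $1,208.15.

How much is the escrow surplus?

Windstorm insurance: $1,400.28
Homeowner's insurance: $3,113.16
City property tax: $232.62 × 2 = $465.24
Yearly total = $1,400.28 + $3,113.16 + $465.24 = $4,978.68
Per month = $4,978.68 / 12 = $414.89
Cushion = 2 × $414.89 = $829.78
Excess over cushion: $1,208.15 − $829.78 = $378.37

$378.37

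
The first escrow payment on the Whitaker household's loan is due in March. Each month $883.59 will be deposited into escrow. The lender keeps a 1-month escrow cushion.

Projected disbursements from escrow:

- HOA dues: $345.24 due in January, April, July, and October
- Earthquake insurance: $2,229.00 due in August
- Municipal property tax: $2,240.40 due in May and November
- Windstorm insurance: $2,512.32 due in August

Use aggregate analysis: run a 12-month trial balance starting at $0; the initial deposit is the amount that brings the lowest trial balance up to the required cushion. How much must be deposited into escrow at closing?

$3,254.25

Cushion = 1 × $883.59 = $883.59
Trial balance (start $0, +$883.59 each month, − disbursements):
  Mar: +$883.59 → $883.59
  Apr: +$883.59 − $345.24 → $1,421.94
  May: +$883.59 − $2,240.40 → $65.13
  Jun: +$883.59 → $948.72
  Jul: +$883.59 − $345.24 → $1,487.07
  Aug: +$883.59 − $4,741.32 → -$2,370.66
  Sep: +$883.59 → -$1,487.07
  Oct: +$883.59 − $345.24 → -$948.72
  Nov: +$883.59 − $2,240.40 → -$2,305.53
  Dec: +$883.59 → -$1,421.94
  Jan: +$883.59 − $345.24 → -$883.59
  Feb: +$883.59 → $0.00
Lowest trial balance = -$2,370.66 (Aug)
Initial deposit = cushion − low point = $883.59 − (-$2,370.66) = $3,254.25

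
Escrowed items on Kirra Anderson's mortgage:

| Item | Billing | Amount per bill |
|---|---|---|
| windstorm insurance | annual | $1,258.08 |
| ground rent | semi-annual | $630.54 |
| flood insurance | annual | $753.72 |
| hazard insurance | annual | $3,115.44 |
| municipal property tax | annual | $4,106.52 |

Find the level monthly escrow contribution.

$874.57

Windstorm insurance = $1,258.08 per year
Ground rent = $630.54 × 2 = $1,261.08 per year
Flood insurance = $753.72 per year
Hazard insurance = $3,115.44 per year
Municipal property tax = $4,106.52 per year
Combined annual = $1,258.08 + $1,261.08 + $753.72 + $3,115.44 + $4,106.52 = $10,494.84
Monthly escrow = $10,494.84 ÷ 12 = $874.57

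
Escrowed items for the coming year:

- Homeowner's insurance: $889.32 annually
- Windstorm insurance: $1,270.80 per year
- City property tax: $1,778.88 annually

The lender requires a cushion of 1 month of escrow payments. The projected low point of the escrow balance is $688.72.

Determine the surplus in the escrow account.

$360.47

Homeowner's insurance: $889.32 annually
Windstorm insurance: $1,270.80 annually
City property tax: $1,778.88 annually
Total per year = $889.32 + $1,270.80 + $1,778.88 = $3,939.00
Monthly escrow = $3,939.00 ÷ 12 = $328.25
Required cushion = 1 × $328.25 = $328.25
Excess over cushion: $688.72 − $328.25 = $360.47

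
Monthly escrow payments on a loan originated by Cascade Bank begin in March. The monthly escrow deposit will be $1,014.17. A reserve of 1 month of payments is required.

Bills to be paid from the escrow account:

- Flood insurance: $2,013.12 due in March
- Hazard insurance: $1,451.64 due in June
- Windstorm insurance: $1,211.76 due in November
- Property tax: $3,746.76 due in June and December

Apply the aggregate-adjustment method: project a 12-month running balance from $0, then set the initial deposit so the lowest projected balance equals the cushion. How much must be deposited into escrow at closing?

Cushion = 1 × $1,014.17 = $1,014.17
Trial balance (start $0, +$1,014.17 each month, − disbursements):
  Mar: +$1,014.17 − $2,013.12 → -$998.95
  Apr: +$1,014.17 → $15.22
  May: +$1,014.17 → $1,029.39
  Jun: +$1,014.17 − $5,198.40 → -$3,154.84
  Jul: +$1,014.17 → -$2,140.67
  Aug: +$1,014.17 → -$1,126.50
  Sep: +$1,014.17 → -$112.33
  Oct: +$1,014.17 → $901.84
  Nov: +$1,014.17 − $1,211.76 → $704.25
  Dec: +$1,014.17 − $3,746.76 → -$2,028.34
  Jan: +$1,014.17 → -$1,014.17
  Feb: +$1,014.17 → $0.00
Lowest trial balance = -$3,154.84 (Jun)
Initial deposit = cushion − low point = $1,014.17 − (-$3,154.84) = $4,169.01

$4,169.01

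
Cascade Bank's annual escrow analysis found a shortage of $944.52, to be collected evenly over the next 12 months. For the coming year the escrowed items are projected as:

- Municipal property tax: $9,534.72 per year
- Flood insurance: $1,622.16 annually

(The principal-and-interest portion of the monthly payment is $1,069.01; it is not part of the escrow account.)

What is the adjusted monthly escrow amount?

Municipal property tax: $9,534.72
Flood insurance: $1,622.16
Annual escrow total = $11,156.88
Base monthly escrow = $11,156.88 / 12 = $929.74
Monthly shortage recovery: $944.52 / 12 = $78.71
Adjusted monthly = $929.74 + $78.71 = $1,008.45

$1,008.45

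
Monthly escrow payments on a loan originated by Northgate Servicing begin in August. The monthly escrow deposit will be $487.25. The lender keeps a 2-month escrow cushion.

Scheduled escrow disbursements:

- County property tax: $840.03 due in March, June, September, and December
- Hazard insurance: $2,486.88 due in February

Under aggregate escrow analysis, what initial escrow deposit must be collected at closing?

Cushion = 2 × $487.25 = $974.50
Trial balance (start $0, +$487.25 each month, − disbursements):
  Aug: +$487.25 → $487.25
  Sep: +$487.25 − $840.03 → $134.47
  Oct: +$487.25 → $621.72
  Nov: +$487.25 → $1,108.97
  Dec: +$487.25 − $840.03 → $756.19
  Jan: +$487.25 → $1,243.44
  Feb: +$487.25 − $2,486.88 → -$756.19
  Mar: +$487.25 − $840.03 → -$1,108.97
  Apr: +$487.25 → -$621.72
  May: +$487.25 → -$134.47
  Jun: +$487.25 − $840.03 → -$487.25
  Jul: +$487.25 → $0.00
Lowest trial balance = -$1,108.97 (Mar)
Initial deposit = cushion − low point = $974.50 − (-$1,108.97) = $2,083.47

$2,083.47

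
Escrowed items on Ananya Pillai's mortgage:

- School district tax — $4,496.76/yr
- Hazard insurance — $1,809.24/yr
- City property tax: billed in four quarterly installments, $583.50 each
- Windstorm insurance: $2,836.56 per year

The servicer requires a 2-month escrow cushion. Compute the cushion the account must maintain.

$1,912.76

School district tax = $4,496.76/yr
Hazard insurance = $1,809.24/yr
City property tax = $583.50 × 4 = $2,334.00/yr
Windstorm insurance = $2,836.56/yr
Total annual escrow = $11,476.56
Monthly = $11,476.56 ÷ 12 = $956.38
Reserve = 2 × $956.38 = $1,912.76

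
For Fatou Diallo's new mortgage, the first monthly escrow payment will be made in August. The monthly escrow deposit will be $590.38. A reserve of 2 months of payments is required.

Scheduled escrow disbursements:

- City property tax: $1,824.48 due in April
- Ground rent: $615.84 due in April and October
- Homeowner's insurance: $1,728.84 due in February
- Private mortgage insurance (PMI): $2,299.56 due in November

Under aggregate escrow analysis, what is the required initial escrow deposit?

$2,951.90

Cushion = 2 × $590.38 = $1,180.76
Trial balance (start $0, +$590.38 each month, − disbursements):
  Aug: +$590.38 → $590.38
  Sep: +$590.38 → $1,180.76
  Oct: +$590.38 − $615.84 → $1,155.30
  Nov: +$590.38 − $2,299.56 → -$553.88
  Dec: +$590.38 → $36.50
  Jan: +$590.38 → $626.88
  Feb: +$590.38 − $1,728.84 → -$511.58
  Mar: +$590.38 → $78.80
  Apr: +$590.38 − $2,440.32 → -$1,771.14
  May: +$590.38 → -$1,180.76
  Jun: +$590.38 → -$590.38
  Jul: +$590.38 → $0.00
Lowest trial balance = -$1,771.14 (Apr)
Initial deposit = cushion − low point = $1,180.76 − (-$1,771.14) = $2,951.90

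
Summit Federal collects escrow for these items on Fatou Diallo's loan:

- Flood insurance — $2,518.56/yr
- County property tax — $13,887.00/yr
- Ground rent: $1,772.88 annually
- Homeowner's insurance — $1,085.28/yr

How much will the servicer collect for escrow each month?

$1,605.31

Flood insurance = $2,518.56 per year
County property tax = $13,887.00 per year
Ground rent = $1,772.88 per year
Homeowner's insurance = $1,085.28 per year
Total annual escrow = $19,263.72
Base monthly escrow = $19,263.72 / 12 = $1,605.31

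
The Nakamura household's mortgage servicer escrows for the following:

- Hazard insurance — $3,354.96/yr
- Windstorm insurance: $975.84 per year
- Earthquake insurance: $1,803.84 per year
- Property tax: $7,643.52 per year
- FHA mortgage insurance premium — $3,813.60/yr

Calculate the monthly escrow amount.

$1,465.98

Hazard insurance: $3,354.96
Windstorm insurance: $975.84
Earthquake insurance: $1,803.84
Property tax: $7,643.52
FHA mortgage insurance premium: $3,813.60
Combined annual = $3,354.96 + $975.84 + $1,803.84 + $7,643.52 + $3,813.60 = $17,591.76
Base monthly escrow = $17,591.76 / 12 = $1,465.98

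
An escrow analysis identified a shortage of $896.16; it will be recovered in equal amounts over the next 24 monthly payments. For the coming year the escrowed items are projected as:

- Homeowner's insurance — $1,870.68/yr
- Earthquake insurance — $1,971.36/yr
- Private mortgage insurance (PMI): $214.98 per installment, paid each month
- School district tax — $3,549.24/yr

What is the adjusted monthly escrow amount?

$868.26

Homeowner's insurance = $1,870.68 annually
Earthquake insurance = $1,971.36 annually
Private mortgage insurance (PMI) = $214.98 × 12 = $2,579.76 annually
School district tax = $3,549.24 annually
Yearly total = $9,971.04
Monthly escrow = $9,971.04 ÷ 12 = $830.92
Shortage per month = $896.16 / 24 = $37.34
Adjusted monthly = $830.92 + $37.34 = $868.26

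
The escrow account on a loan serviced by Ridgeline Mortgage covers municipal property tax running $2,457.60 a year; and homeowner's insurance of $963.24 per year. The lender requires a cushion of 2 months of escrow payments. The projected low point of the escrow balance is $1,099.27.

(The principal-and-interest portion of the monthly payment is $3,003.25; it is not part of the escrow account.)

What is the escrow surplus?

Municipal property tax — $2,457.60/yr
Homeowner's insurance — $963.24/yr
Annual escrow total = $3,420.84
Monthly escrow = $3,420.84 ÷ 12 = $285.07
Required cushion = 2 × $285.07 = $570.14
Excess over cushion: $1,099.27 − $570.14 = $529.13

$529.13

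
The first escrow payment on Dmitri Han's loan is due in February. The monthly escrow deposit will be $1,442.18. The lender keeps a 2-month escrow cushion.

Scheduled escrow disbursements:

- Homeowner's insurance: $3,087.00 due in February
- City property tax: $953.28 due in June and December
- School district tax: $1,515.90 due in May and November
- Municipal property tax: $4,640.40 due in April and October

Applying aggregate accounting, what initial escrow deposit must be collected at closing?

Cushion = 2 × $1,442.18 = $2,884.36
Trial balance (start $0, +$1,442.18 each month, − disbursements):
  Feb: +$1,442.18 − $3,087.00 → -$1,644.82
  Mar: +$1,442.18 → -$202.64
  Apr: +$1,442.18 − $4,640.40 → -$3,400.86
  May: +$1,442.18 − $1,515.90 → -$3,474.58
  Jun: +$1,442.18 − $953.28 → -$2,985.68
  Jul: +$1,442.18 → -$1,543.50
  Aug: +$1,442.18 → -$101.32
  Sep: +$1,442.18 → $1,340.86
  Oct: +$1,442.18 − $4,640.40 → -$1,857.36
  Nov: +$1,442.18 − $1,515.90 → -$1,931.08
  Dec: +$1,442.18 − $953.28 → -$1,442.18
  Jan: +$1,442.18 → $0.00
Lowest trial balance = -$3,474.58 (May)
Initial deposit = cushion − low point = $2,884.36 − (-$3,474.58) = $6,358.94

$6,358.94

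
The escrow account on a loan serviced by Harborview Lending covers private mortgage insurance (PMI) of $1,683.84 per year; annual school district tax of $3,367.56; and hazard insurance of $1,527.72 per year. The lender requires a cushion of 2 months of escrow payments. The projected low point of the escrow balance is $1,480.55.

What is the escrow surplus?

Private mortgage insurance (PMI) = $1,683.84 per year
School district tax = $3,367.56 per year
Hazard insurance = $1,527.72 per year
Total per year = $6,579.12
Per month = $6,579.12 ÷ 12 = $548.26
Required cushion = 2 × $548.26 = $1,096.52
Surplus = $1,480.55 − $1,096.52 = $384.03

$384.03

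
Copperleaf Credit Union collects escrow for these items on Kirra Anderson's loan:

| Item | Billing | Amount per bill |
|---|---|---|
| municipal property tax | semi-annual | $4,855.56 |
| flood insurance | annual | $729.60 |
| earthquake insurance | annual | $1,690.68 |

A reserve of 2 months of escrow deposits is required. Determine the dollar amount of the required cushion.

$2,021.90

Municipal property tax — $4,855.56 × 2 = $9,711.12 annually
Flood insurance — $729.60 annually
Earthquake insurance — $1,690.68 annually
Yearly total = $12,131.40
Monthly = $12,131.40 ÷ 12 = $1,010.95
Reserve = 2 × $1,010.95 = $2,021.90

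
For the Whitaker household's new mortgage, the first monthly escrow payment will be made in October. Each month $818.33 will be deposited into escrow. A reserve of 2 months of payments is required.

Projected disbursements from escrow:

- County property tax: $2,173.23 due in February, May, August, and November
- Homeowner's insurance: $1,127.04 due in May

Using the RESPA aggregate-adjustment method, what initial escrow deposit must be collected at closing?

$2,736.75

Cushion = 2 × $818.33 = $1,636.66
Trial balance (start $0, +$818.33 each month, − disbursements):
  Oct: +$818.33 → $818.33
  Nov: +$818.33 − $2,173.23 → -$536.57
  Dec: +$818.33 → $281.76
  Jan: +$818.33 → $1,100.09
  Feb: +$818.33 − $2,173.23 → -$254.81
  Mar: +$818.33 → $563.52
  Apr: +$818.33 → $1,381.85
  May: +$818.33 − $3,300.27 → -$1,100.09
  Jun: +$818.33 → -$281.76
  Jul: +$818.33 → $536.57
  Aug: +$818.33 − $2,173.23 → -$818.33
  Sep: +$818.33 → $0.00
Lowest trial balance = -$1,100.09 (May)
Initial deposit = cushion − low point = $1,636.66 − (-$1,100.09) = $2,736.75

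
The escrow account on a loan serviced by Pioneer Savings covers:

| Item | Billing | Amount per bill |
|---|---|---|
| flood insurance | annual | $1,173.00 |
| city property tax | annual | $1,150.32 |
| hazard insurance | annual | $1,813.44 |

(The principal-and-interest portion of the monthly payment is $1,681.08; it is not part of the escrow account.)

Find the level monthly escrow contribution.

Flood insurance: $1,173.00
City property tax: $1,150.32
Hazard insurance: $1,813.44
Total annual escrow = $4,136.76
Monthly escrow = $4,136.76 / 12 = $344.73

$344.73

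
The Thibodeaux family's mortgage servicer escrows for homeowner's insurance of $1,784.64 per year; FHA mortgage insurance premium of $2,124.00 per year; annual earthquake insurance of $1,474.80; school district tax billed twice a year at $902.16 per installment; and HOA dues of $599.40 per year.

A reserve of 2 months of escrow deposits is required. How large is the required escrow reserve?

$1,297.86

Homeowner's insurance = $1,784.64/yr
FHA mortgage insurance premium = $2,124.00/yr
Earthquake insurance = $1,474.80/yr
School district tax = $902.16 × 2 = $1,804.32/yr
HOA dues = $599.40/yr
Total annual escrow = $1,784.64 + $2,124.00 + $1,474.80 + $1,804.32 + $599.40 = $7,787.16
Base monthly escrow = $7,787.16 / 12 = $648.93
Reserve = 2 × $648.93 = $1,297.86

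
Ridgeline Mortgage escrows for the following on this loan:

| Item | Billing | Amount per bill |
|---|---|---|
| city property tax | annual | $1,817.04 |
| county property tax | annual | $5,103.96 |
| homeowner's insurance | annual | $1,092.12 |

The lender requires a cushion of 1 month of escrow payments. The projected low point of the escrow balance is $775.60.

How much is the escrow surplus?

City property tax — $1,817.04/yr
County property tax — $5,103.96/yr
Homeowner's insurance — $1,092.12/yr
Total per year = $8,013.12
Per month = $8,013.12 / 12 = $667.76
Cushion = 1 × $667.76 = $667.76
Surplus = $775.60 − $667.76 = $107.84

$107.84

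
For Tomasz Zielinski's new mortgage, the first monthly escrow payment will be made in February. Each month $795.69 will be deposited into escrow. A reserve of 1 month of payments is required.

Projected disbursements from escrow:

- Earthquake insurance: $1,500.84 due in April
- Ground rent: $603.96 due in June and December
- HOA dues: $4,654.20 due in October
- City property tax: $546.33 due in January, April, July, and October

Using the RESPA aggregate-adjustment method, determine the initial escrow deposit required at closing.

Cushion = 1 × $795.69 = $795.69
Trial balance (start $0, +$795.69 each month, − disbursements):
  Feb: +$795.69 → $795.69
  Mar: +$795.69 → $1,591.38
  Apr: +$795.69 − $2,047.17 → $339.90
  May: +$795.69 → $1,135.59
  Jun: +$795.69 − $603.96 → $1,327.32
  Jul: +$795.69 − $546.33 → $1,576.68
  Aug: +$795.69 → $2,372.37
  Sep: +$795.69 → $3,168.06
  Oct: +$795.69 − $5,200.53 → -$1,236.78
  Nov: +$795.69 → -$441.09
  Dec: +$795.69 − $603.96 → -$249.36
  Jan: +$795.69 − $546.33 → $0.00
Lowest trial balance = -$1,236.78 (Oct)
Initial deposit = cushion − low point = $795.69 − (-$1,236.78) = $2,032.47

$2,032.47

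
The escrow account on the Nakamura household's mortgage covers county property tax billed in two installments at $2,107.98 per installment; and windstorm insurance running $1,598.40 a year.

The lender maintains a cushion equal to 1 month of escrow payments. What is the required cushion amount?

$484.53

County property tax = $2,107.98 × 2 = $4,215.96
Windstorm insurance = $1,598.40
Total annual escrow = $5,814.36
Monthly escrow = $5,814.36 ÷ 12 = $484.53
Required cushion = 1 × $484.53 = $484.53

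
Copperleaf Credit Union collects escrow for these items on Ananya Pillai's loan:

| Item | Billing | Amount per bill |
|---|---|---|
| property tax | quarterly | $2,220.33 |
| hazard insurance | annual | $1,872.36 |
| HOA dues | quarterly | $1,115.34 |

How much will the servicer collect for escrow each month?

Property tax: $2,220.33 × 4 = $8,881.32/yr
Hazard insurance: $1,872.36/yr
HOA dues: $1,115.34 × 4 = $4,461.36/yr
Combined annual = $8,881.32 + $1,872.36 + $4,461.36 = $15,215.04
Monthly escrow = $15,215.04 / 12 = $1,267.92

$1,267.92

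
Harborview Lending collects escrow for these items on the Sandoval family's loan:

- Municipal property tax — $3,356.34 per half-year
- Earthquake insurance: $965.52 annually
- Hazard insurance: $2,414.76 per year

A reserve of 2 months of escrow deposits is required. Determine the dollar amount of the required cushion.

Municipal property tax: $3,356.34 × 2 = $6,712.68 per year
Earthquake insurance: $965.52 per year
Hazard insurance: $2,414.76 per year
Annual escrow total = $6,712.68 + $965.52 + $2,414.76 = $10,092.96
Monthly escrow = $10,092.96 ÷ 12 = $841.08
Required cushion = 2 × $841.08 = $1,682.16

$1,682.16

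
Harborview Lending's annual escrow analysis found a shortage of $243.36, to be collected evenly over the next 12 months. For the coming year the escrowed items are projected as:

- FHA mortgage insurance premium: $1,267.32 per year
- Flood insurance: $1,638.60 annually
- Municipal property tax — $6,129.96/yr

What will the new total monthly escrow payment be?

$773.27

FHA mortgage insurance premium — $1,267.32 annually
Flood insurance — $1,638.60 annually
Municipal property tax — $6,129.96 annually
Total annual escrow = $1,267.32 + $1,638.60 + $6,129.96 = $9,035.88
Per month = $9,035.88 ÷ 12 = $752.99
Shortage spread = $243.36 / 12 = $20.28/mo
New monthly escrow = $752.99 + $20.28 = $773.27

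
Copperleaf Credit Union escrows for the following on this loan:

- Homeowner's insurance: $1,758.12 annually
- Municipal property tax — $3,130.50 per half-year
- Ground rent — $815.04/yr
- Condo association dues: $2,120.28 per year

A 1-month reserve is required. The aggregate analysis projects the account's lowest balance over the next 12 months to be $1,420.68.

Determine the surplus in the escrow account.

Homeowner's insurance: $1,758.12
Municipal property tax: $3,130.50 × 2 = $6,261.00
Ground rent: $815.04
Condo association dues: $2,120.28
Total per year = $1,758.12 + $6,261.00 + $815.04 + $2,120.28 = $10,954.44
Per month = $10,954.44 / 12 = $912.87
Required reserve = 1 × $912.87 = $912.87
Surplus = $1,420.68 − $912.87 = $507.81

$507.81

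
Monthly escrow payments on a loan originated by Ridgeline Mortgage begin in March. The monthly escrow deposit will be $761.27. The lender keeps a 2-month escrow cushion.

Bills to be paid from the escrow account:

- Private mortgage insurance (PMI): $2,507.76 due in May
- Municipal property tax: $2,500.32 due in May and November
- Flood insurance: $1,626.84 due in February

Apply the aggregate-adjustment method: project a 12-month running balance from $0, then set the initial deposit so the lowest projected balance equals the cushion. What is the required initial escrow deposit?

Cushion = 2 × $761.27 = $1,522.54
Trial balance (start $0, +$761.27 each month, − disbursements):
  Mar: +$761.27 → $761.27
  Apr: +$761.27 → $1,522.54
  May: +$761.27 − $5,008.08 → -$2,724.27
  Jun: +$761.27 → -$1,963.00
  Jul: +$761.27 → -$1,201.73
  Aug: +$761.27 → -$440.46
  Sep: +$761.27 → $320.81
  Oct: +$761.27 → $1,082.08
  Nov: +$761.27 − $2,500.32 → -$656.97
  Dec: +$761.27 → $104.30
  Jan: +$761.27 → $865.57
  Feb: +$761.27 − $1,626.84 → $0.00
Lowest trial balance = -$2,724.27 (May)
Initial deposit = cushion − low point = $1,522.54 − (-$2,724.27) = $4,246.81

$4,246.81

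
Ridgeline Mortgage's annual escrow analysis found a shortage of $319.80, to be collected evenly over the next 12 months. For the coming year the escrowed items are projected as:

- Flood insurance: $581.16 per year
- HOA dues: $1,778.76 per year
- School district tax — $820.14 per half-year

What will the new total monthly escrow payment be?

$360.00

Flood insurance — $581.16
HOA dues — $1,778.76
School district tax — $820.14 × 2 = $1,640.28
Total annual escrow = $4,000.20
Monthly escrow = $4,000.20 / 12 = $333.35
Shortage spread = $319.80 / 12 = $26.65/mo
New monthly escrow = $333.35 + $26.65 = $360.00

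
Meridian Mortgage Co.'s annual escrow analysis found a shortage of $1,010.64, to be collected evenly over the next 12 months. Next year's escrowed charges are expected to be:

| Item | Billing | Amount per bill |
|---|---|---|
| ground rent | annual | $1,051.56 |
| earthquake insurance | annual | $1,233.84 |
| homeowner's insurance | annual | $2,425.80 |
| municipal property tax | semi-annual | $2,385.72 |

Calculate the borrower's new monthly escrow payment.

$874.44

Ground rent: $1,051.56
Earthquake insurance: $1,233.84
Homeowner's insurance: $2,425.80
Municipal property tax: $2,385.72 × 2 = $4,771.44
Yearly total = $9,482.64
Monthly = $9,482.64 / 12 = $790.22
Shortage spread = $1,010.64 / 12 = $84.22/mo
Adjusted monthly = $790.22 + $84.22 = $874.44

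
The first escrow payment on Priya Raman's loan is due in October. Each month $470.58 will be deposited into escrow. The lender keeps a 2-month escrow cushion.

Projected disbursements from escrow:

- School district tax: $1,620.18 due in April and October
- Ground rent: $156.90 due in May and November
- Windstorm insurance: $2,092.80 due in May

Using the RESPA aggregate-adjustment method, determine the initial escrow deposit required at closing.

$2,823.48

Cushion = 2 × $470.58 = $941.16
Trial balance (start $0, +$470.58 each month, − disbursements):
  Oct: +$470.58 − $1,620.18 → -$1,149.60
  Nov: +$470.58 − $156.90 → -$835.92
  Dec: +$470.58 → -$365.34
  Jan: +$470.58 → $105.24
  Feb: +$470.58 → $575.82
  Mar: +$470.58 → $1,046.40
  Apr: +$470.58 − $1,620.18 → -$103.20
  May: +$470.58 − $2,249.70 → -$1,882.32
  Jun: +$470.58 → -$1,411.74
  Jul: +$470.58 → -$941.16
  Aug: +$470.58 → -$470.58
  Sep: +$470.58 → $0.00
Lowest trial balance = -$1,882.32 (May)
Initial deposit = cushion − low point = $941.16 − (-$1,882.32) = $2,823.48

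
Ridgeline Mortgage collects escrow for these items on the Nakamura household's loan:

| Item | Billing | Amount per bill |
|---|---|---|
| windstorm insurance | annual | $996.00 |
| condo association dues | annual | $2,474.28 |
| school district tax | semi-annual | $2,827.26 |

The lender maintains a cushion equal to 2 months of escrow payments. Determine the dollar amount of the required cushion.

$1,520.80

Windstorm insurance = $996.00
Condo association dues = $2,474.28
School district tax = $2,827.26 × 2 = $5,654.52
Combined annual = $996.00 + $2,474.28 + $5,654.52 = $9,124.80
Monthly escrow = $9,124.80 / 12 = $760.40
Reserve = 2 × $760.40 = $1,520.80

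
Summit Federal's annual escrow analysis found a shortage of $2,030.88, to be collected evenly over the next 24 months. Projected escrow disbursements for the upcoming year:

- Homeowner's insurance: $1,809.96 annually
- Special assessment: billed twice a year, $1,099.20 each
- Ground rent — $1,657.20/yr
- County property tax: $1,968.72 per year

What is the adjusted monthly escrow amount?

$720.81

Homeowner's insurance = $1,809.96 annually
Special assessment = $1,099.20 × 2 = $2,198.40 annually
Ground rent = $1,657.20 annually
County property tax = $1,968.72 annually
Yearly total = $1,809.96 + $2,198.40 + $1,657.20 + $1,968.72 = $7,634.28
Per month = $7,634.28 / 12 = $636.19
Monthly shortage recovery: $2,030.88 ÷ 24 = $84.62
Adjusted monthly = $636.19 + $84.62 = $720.81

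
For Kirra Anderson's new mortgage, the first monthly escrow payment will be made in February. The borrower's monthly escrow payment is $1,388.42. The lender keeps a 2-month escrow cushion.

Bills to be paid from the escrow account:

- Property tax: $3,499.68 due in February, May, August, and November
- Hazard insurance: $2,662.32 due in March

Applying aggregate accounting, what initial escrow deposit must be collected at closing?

$6,884.84

Cushion = 2 × $1,388.42 = $2,776.84
Trial balance (start $0, +$1,388.42 each month, − disbursements):
  Feb: +$1,388.42 − $3,499.68 → -$2,111.26
  Mar: +$1,388.42 − $2,662.32 → -$3,385.16
  Apr: +$1,388.42 → -$1,996.74
  May: +$1,388.42 − $3,499.68 → -$4,108.00
  Jun: +$1,388.42 → -$2,719.58
  Jul: +$1,388.42 → -$1,331.16
  Aug: +$1,388.42 − $3,499.68 → -$3,442.42
  Sep: +$1,388.42 → -$2,054.00
  Oct: +$1,388.42 → -$665.58
  Nov: +$1,388.42 − $3,499.68 → -$2,776.84
  Dec: +$1,388.42 → -$1,388.42
  Jan: +$1,388.42 → $0.00
Lowest trial balance = -$4,108.00 (May)
Initial deposit = cushion − low point = $2,776.84 − (-$4,108.00) = $6,884.84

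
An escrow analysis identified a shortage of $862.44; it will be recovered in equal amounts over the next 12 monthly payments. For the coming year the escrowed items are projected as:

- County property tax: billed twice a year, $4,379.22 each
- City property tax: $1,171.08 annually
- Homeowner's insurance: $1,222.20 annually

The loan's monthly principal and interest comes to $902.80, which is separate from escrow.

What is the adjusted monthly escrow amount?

County property tax: $4,379.22 × 2 = $8,758.44
City property tax: $1,171.08
Homeowner's insurance: $1,222.20
Combined annual = $8,758.44 + $1,171.08 + $1,222.20 = $11,151.72
Base monthly escrow = $11,151.72 ÷ 12 = $929.31
Shortage per month = $862.44 / 12 = $71.87
Adjusted monthly = $929.31 + $71.87 = $1,001.18

$1,001.18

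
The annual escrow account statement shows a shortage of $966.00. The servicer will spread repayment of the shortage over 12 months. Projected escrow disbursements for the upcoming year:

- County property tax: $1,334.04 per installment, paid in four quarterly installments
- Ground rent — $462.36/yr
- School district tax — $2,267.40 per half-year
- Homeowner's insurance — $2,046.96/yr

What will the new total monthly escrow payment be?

County property tax = $1,334.04 × 4 = $5,336.16 per year
Ground rent = $462.36 per year
School district tax = $2,267.40 × 2 = $4,534.80 per year
Homeowner's insurance = $2,046.96 per year
Combined annual = $5,336.16 + $462.36 + $4,534.80 + $2,046.96 = $12,380.28
Monthly escrow = $12,380.28 ÷ 12 = $1,031.69
Shortage per month = $966.00 / 12 = $80.50
Adjusted monthly = $1,031.69 + $80.50 = $1,112.19

$1,112.19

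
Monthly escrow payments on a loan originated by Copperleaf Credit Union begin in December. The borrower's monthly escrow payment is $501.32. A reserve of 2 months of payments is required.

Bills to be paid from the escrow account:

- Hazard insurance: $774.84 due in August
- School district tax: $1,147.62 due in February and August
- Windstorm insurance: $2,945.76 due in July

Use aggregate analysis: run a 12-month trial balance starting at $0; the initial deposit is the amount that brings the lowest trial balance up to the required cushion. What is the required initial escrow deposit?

Cushion = 2 × $501.32 = $1,002.64
Trial balance (start $0, +$501.32 each month, − disbursements):
  Dec: +$501.32 → $501.32
  Jan: +$501.32 → $1,002.64
  Feb: +$501.32 − $1,147.62 → $356.34
  Mar: +$501.32 → $857.66
  Apr: +$501.32 → $1,358.98
  May: +$501.32 → $1,860.30
  Jun: +$501.32 → $2,361.62
  Jul: +$501.32 − $2,945.76 → -$82.82
  Aug: +$501.32 − $1,922.46 → -$1,503.96
  Sep: +$501.32 → -$1,002.64
  Oct: +$501.32 → -$501.32
  Nov: +$501.32 → $0.00
Lowest trial balance = -$1,503.96 (Aug)
Initial deposit = cushion − low point = $1,002.64 − (-$1,503.96) = $2,506.60

$2,506.60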